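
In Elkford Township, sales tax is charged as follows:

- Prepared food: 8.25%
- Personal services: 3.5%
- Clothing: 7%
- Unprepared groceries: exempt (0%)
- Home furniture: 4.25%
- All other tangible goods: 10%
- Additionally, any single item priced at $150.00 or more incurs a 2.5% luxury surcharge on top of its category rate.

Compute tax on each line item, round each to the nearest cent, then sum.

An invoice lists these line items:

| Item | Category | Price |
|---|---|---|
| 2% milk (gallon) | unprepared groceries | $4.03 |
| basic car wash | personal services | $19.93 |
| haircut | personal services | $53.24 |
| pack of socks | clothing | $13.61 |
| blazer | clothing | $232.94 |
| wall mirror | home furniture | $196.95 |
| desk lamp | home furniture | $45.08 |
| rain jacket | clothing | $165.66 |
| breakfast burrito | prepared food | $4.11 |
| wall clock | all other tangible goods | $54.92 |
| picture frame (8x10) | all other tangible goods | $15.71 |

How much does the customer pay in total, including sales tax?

2% milk (gallon) $4.03: unprepared groceries → 0% → $0.00
Basic car wash $19.93: personal services → 3.5% → $0.70
Haircut $53.24: personal services → 3.5% → $1.86
Pack of socks $13.61: clothing → 7% → $0.95
Blazer $232.94: clothing → 7% + 2.5% surcharge = 9.5% → $22.13
Wall mirror $196.95: home furniture → 4.25% + 2.5% surcharge = 6.75% → $13.29
Desk lamp $45.08: home furniture → 4.25% → $1.92
Rain jacket $165.66: clothing → 7% + 2.5% surcharge = 9.5% → $15.74
Breakfast burrito $4.11: prepared food → 8.25% → $0.34
Wall clock $54.92: all other tangible goods → 10% → $5.49
Picture frame (8x10) $15.71: all other tangible goods → 10% → $1.57
Subtotal = $806.18; tax = $63.99; total due = $870.17

$870.17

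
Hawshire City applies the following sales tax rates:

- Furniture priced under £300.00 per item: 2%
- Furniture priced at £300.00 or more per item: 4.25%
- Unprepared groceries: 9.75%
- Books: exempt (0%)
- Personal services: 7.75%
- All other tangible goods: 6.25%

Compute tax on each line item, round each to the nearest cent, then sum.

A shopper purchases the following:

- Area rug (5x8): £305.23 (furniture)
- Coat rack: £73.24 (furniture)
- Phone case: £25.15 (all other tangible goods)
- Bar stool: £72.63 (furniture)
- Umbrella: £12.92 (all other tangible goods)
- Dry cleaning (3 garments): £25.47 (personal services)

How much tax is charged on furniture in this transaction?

Area rug (5x8) £305.23: furniture, £300.00 or more → 4.25% → £12.97
Coat rack £73.24: furniture, under £300.00 → 2% → £1.46
Bar stool £72.63: furniture, under £300.00 → 2% → £1.45
Tax on furniture = £12.97 + £1.46 + £1.45 = £15.88

£15.88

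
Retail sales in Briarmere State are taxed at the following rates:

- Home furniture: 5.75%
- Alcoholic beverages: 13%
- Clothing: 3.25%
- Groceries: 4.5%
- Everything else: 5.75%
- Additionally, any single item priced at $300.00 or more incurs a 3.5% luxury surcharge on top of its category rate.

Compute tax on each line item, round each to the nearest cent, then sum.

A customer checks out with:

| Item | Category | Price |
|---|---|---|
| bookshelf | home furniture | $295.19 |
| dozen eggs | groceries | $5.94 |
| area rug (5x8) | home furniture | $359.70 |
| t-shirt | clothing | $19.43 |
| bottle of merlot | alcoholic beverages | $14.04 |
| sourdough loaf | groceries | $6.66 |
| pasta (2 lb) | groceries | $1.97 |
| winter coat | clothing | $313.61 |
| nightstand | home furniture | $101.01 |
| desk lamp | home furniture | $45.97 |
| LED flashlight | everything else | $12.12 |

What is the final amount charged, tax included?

Bookshelf $295.19: home furniture → 5.75% → $16.97
Dozen eggs $5.94: groceries → 4.5% → $0.27
Area rug (5x8) $359.70: home furniture → 5.75% + 3.5% surcharge = 9.25% → $33.27
T-shirt $19.43: clothing → 3.25% → $0.63
Bottle of merlot $14.04: alcoholic beverages → 13% → $1.83
Sourdough loaf $6.66: groceries → 4.5% → $0.30
Pasta (2 lb) $1.97: groceries → 4.5% → $0.09
Winter coat $313.61: clothing → 3.25% + 3.5% surcharge = 6.75% → $21.17
Nightstand $101.01: home furniture → 5.75% → $5.81
Desk lamp $45.97: home furniture → 5.75% → $2.64
LED flashlight $12.12: everything else → 5.75% → $0.70
Subtotal = $1175.64; tax = $83.68; total due = $1259.32

$1259.32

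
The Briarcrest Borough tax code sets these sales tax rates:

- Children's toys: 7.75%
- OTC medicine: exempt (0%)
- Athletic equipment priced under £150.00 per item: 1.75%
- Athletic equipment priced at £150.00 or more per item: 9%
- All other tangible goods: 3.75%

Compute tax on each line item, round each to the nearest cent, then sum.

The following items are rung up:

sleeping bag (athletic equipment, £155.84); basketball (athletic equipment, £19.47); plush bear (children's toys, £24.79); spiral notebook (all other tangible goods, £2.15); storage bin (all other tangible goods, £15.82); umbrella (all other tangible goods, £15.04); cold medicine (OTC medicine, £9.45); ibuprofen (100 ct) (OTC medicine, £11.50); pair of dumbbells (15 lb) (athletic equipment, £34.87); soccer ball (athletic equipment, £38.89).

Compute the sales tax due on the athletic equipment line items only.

Sleeping bag £155.84: athletic equipment, £150.00 or more → 9% → £14.03
Basketball £19.47: athletic equipment, under £150.00 → 1.75% → £0.34
Pair of dumbbells (15 lb) £34.87: athletic equipment, under £150.00 → 1.75% → £0.61
Soccer ball £38.89: athletic equipment, under £150.00 → 1.75% → £0.68
Tax on athletic equipment = £14.03 + £0.34 + £0.61 + £0.68 = £15.66

£15.66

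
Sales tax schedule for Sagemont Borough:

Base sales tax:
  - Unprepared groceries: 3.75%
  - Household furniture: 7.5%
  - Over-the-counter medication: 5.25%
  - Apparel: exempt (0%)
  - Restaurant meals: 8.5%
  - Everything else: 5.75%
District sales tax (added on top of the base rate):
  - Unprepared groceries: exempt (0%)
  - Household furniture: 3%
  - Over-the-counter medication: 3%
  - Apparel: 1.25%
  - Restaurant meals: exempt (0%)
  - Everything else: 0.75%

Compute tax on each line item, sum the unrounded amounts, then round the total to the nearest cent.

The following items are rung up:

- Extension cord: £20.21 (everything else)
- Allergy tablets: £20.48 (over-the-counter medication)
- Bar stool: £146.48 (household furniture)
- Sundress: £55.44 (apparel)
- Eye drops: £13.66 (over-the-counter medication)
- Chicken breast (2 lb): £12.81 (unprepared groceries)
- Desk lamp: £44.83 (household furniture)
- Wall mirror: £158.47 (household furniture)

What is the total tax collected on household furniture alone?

£36.73

Bar stool £146.48: household furniture → 7.5% + 3% district = 10.5% → £15.3804
Desk lamp £44.83: household furniture → 7.5% + 3% district = 10.5% → £4.70715
Wall mirror £158.47: household furniture → 7.5% + 3% district = 10.5% → £16.63935
Tax on household furniture: unrounded sum = £36.7269 → £36.73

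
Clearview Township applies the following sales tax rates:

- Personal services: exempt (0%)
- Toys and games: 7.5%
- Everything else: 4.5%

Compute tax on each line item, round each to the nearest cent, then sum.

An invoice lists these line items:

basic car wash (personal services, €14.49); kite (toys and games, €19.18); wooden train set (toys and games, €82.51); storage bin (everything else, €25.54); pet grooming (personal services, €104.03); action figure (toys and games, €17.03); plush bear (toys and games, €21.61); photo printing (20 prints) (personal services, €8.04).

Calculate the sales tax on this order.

Basic car wash €14.49: personal services → 0% → €0.00
Kite €19.18: toys and games → 7.5% → €1.44
Wooden train set €82.51: toys and games → 7.5% → €6.19
Storage bin €25.54: everything else → 4.5% → €1.15
Pet grooming €104.03: personal services → 0% → €0.00
Action figure €17.03: toys and games → 7.5% → €1.28
Plush bear €21.61: toys and games → 7.5% → €1.62
Photo printing (20 prints) €8.04: personal services → 0% → €0.00
Total tax = €1.44 + €6.19 + €1.15 + €1.28 + €1.62 = €11.68

€11.68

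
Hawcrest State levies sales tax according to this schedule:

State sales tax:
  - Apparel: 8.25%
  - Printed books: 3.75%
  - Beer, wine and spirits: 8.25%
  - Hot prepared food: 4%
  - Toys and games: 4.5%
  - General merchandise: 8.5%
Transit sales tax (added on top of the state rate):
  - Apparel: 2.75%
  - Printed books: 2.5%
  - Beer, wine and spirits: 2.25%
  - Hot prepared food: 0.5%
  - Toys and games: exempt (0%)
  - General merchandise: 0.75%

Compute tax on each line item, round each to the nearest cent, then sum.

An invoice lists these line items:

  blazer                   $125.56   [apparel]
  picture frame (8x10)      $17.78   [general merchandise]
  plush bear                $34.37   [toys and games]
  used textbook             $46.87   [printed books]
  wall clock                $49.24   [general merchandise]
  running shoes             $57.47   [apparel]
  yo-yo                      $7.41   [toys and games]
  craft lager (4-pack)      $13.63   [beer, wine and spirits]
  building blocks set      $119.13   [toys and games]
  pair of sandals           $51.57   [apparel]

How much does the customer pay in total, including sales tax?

Blazer $125.56: apparel → 8.25% + 2.75% transit = 11% → $13.81
Picture frame (8x10) $17.78: general merchandise → 8.5% + 0.75% transit = 9.25% → $1.64
Plush bear $34.37: toys and games → 4.5% + 0% transit = 4.5% → $1.55
Used textbook $46.87: printed books → 3.75% + 2.5% transit = 6.25% → $2.93
Wall clock $49.24: general merchandise → 8.5% + 0.75% transit = 9.25% → $4.55
Running shoes $57.47: apparel → 8.25% + 2.75% transit = 11% → $6.32
Yo-yo $7.41: toys and games → 4.5% + 0% transit = 4.5% → $0.33
Craft lager (4-pack) $13.63: beer, wine and spirits → 8.25% + 2.25% transit = 10.5% → $1.43
Building blocks set $119.13: toys and games → 4.5% + 0% transit = 4.5% → $5.36
Pair of sandals $51.57: apparel → 8.25% + 2.75% transit = 11% → $5.67
Subtotal = $523.03; tax = $43.59; total due = $566.62

$566.62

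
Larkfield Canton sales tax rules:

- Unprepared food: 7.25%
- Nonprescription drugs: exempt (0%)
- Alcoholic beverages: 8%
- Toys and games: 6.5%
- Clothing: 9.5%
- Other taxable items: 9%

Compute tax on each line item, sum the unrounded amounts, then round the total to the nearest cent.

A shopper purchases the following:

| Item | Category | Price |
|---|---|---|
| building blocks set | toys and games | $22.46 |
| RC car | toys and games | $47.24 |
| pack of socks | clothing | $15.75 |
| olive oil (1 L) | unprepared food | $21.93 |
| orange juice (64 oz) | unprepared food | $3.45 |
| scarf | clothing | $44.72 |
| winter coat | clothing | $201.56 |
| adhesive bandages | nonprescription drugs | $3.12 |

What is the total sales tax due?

$31.26

Building blocks set $22.46: toys and games → 6.5% → $1.4599
RC car $47.24: toys and games → 6.5% → $3.0706
Pack of socks $15.75: clothing → 9.5% → $1.49625
Olive oil (1 L) $21.93: unprepared food → 7.25% → $1.589925
Orange juice (64 oz) $3.45: unprepared food → 7.25% → $0.250125
Scarf $44.72: clothing → 9.5% → $4.2484
Winter coat $201.56: clothing → 9.5% → $19.1482
Adhesive bandages $3.12: nonprescription drugs → 0% → $0.00
Unrounded tax sum = $31.2634 → $31.26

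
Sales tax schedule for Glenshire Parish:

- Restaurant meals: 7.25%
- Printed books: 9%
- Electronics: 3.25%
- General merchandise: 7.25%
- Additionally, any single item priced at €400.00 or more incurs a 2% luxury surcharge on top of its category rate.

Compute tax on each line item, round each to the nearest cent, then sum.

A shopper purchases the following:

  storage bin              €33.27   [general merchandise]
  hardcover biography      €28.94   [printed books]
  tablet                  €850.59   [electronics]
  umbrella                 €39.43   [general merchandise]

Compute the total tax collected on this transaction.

€52.53

Storage bin €33.27: general merchandise → 7.25% → €2.41
Hardcover biography €28.94: printed books → 9% → €2.60
Tablet €850.59: electronics → 3.25% + 2% surcharge = 5.25% → €44.66
Umbrella €39.43: general merchandise → 7.25% → €2.86
Total tax = €2.41 + €2.60 + €44.66 + €2.86 = €52.53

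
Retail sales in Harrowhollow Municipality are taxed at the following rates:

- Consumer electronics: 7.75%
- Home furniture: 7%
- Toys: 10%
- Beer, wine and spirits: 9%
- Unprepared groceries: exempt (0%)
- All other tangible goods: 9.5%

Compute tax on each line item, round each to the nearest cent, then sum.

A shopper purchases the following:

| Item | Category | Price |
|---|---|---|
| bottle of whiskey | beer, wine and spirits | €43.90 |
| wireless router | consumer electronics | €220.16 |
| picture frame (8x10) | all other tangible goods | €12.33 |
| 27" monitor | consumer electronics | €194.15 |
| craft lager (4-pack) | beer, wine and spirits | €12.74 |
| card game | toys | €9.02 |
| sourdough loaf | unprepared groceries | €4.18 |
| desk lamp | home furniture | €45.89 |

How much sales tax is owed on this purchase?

€42.49

Bottle of whiskey €43.90: beer, wine and spirits → 9% → €3.95
Wireless router €220.16: consumer electronics → 7.75% → €17.06
Picture frame (8x10) €12.33: all other tangible goods → 9.5% → €1.17
27" monitor €194.15: consumer electronics → 7.75% → €15.05
Craft lager (4-pack) €12.74: beer, wine and spirits → 9% → €1.15
Card game €9.02: toys → 10% → €0.90
Sourdough loaf €4.18: unprepared groceries → 0% → €0.00
Desk lamp €45.89: home furniture → 7% → €3.21
Total tax = €3.95 + €17.06 + €1.17 + €15.05 + €1.15 + €0.90 + €3.21 = €42.49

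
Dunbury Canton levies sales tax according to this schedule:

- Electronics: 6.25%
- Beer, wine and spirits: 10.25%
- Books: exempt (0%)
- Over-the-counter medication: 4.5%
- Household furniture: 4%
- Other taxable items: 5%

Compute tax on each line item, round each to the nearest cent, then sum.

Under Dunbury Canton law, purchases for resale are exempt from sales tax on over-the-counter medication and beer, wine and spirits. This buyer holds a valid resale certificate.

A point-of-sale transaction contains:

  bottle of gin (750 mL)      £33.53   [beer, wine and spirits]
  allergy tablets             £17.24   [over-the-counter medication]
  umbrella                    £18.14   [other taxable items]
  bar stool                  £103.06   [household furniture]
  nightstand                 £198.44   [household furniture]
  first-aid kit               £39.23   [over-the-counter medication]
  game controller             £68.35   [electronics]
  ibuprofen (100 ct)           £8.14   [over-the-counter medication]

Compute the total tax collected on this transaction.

Bottle of gin (750 mL) £33.53: beer, wine and spirits, buyer-exempt → 0% → £0.00
Allergy tablets £17.24: over-the-counter medication, buyer-exempt → 0% → £0.00
Umbrella £18.14: other taxable items → 5% → £0.91
Bar stool £103.06: household furniture → 4% → £4.12
Nightstand £198.44: household furniture → 4% → £7.94
First-aid kit £39.23: over-the-counter medication, buyer-exempt → 0% → £0.00
Game controller £68.35: electronics → 6.25% → £4.27
Ibuprofen (100 ct) £8.14: over-the-counter medication, buyer-exempt → 0% → £0.00
Total tax = £0.91 + £4.12 + £7.94 + £4.27 = £17.24

£17.24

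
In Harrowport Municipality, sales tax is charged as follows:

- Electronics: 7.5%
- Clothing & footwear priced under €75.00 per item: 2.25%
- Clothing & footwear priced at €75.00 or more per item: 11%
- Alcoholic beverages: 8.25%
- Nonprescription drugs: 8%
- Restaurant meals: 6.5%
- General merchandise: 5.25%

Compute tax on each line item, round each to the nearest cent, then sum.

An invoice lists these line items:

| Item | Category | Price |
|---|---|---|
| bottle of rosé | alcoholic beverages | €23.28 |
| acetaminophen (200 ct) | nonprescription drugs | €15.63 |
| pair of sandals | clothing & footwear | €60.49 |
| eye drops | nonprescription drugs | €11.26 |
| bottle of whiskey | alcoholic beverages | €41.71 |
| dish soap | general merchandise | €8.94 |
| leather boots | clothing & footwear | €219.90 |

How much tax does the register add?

Bottle of rosé €23.28: alcoholic beverages → 8.25% → €1.92
Acetaminophen (200 ct) €15.63: nonprescription drugs → 8% → €1.25
Pair of sandals €60.49: clothing & footwear, under €75.00 → 2.25% → €1.36
Eye drops €11.26: nonprescription drugs → 8% → €0.90
Bottle of whiskey €41.71: alcoholic beverages → 8.25% → €3.44
Dish soap €8.94: general merchandise → 5.25% → €0.47
Leather boots €219.90: clothing & footwear, €75.00 or more → 11% → €24.19
Total tax = €1.92 + €1.25 + €1.36 + €0.90 + €3.44 + €0.47 + €24.19 = €33.53

€33.53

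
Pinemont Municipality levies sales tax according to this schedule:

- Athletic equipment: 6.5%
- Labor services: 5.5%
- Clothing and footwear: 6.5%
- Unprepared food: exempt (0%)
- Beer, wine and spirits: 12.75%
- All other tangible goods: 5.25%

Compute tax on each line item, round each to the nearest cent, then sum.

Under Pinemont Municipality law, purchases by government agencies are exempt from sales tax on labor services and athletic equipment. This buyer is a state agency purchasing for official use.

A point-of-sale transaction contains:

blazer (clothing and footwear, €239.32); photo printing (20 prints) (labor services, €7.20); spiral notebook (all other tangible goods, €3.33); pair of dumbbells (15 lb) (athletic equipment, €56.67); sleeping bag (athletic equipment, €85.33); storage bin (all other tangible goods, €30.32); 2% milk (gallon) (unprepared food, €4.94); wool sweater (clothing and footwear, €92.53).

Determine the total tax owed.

€23.33

Blazer €239.32: clothing and footwear → 6.5% → €15.56
Photo printing (20 prints) €7.20: labor services, buyer-exempt → 0% → €0.00
Spiral notebook €3.33: all other tangible goods → 5.25% → €0.17
Pair of dumbbells (15 lb) €56.67: athletic equipment, buyer-exempt → 0% → €0.00
Sleeping bag €85.33: athletic equipment, buyer-exempt → 0% → €0.00
Storage bin €30.32: all other tangible goods → 5.25% → €1.59
2% milk (gallon) €4.94: unprepared food → 0% → €0.00
Wool sweater €92.53: clothing and footwear → 6.5% → €6.01
Total tax = €15.56 + €0.17 + €1.59 + €6.01 = €23.33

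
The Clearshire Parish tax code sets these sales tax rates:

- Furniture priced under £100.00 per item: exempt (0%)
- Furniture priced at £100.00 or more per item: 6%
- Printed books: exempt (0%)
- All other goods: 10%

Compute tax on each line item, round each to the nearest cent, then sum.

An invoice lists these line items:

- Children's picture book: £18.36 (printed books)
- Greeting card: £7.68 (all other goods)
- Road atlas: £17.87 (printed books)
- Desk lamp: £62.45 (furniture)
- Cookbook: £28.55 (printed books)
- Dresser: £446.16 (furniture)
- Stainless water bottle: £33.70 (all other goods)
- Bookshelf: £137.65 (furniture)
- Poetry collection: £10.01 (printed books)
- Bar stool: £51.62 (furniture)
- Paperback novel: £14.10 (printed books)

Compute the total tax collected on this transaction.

Children's picture book £18.36: printed books → 0% → £0.00
Greeting card £7.68: all other goods → 10% → £0.77
Road atlas £17.87: printed books → 0% → £0.00
Desk lamp £62.45: furniture, under £100.00 → 0% → £0.00
Cookbook £28.55: printed books → 0% → £0.00
Dresser £446.16: furniture, £100.00 or more → 6% → £26.77
Stainless water bottle £33.70: all other goods → 10% → £3.37
Bookshelf £137.65: furniture, £100.00 or more → 6% → £8.26
Poetry collection £10.01: printed books → 0% → £0.00
Bar stool £51.62: furniture, under £100.00 → 0% → £0.00
Paperback novel £14.10: printed books → 0% → £0.00
Total tax = £0.77 + £26.77 + £3.37 + £8.26 = £39.17

£39.17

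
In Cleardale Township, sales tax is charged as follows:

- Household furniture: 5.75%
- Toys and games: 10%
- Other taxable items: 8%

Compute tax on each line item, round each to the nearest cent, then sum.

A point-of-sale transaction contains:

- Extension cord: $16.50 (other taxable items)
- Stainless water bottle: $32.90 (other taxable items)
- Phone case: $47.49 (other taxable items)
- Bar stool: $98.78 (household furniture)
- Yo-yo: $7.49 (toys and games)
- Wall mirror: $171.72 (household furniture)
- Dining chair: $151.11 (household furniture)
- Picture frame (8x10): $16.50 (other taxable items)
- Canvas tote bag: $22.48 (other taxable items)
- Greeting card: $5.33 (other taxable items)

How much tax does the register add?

Extension cord $16.50: other taxable items → 8% → $1.32
Stainless water bottle $32.90: other taxable items → 8% → $2.63
Phone case $47.49: other taxable items → 8% → $3.80
Bar stool $98.78: household furniture → 5.75% → $5.68
Yo-yo $7.49: toys and games → 10% → $0.75
Wall mirror $171.72: household furniture → 5.75% → $9.87
Dining chair $151.11: household furniture → 5.75% → $8.69
Picture frame (8x10) $16.50: other taxable items → 8% → $1.32
Canvas tote bag $22.48: other taxable items → 8% → $1.80
Greeting card $5.33: other taxable items → 8% → $0.43
Total tax = $1.32 + $2.63 + $3.80 + $5.68 + $0.75 + $9.87 + $8.69 + $1.32 + $1.80 + $0.43 = $36.29

$36.29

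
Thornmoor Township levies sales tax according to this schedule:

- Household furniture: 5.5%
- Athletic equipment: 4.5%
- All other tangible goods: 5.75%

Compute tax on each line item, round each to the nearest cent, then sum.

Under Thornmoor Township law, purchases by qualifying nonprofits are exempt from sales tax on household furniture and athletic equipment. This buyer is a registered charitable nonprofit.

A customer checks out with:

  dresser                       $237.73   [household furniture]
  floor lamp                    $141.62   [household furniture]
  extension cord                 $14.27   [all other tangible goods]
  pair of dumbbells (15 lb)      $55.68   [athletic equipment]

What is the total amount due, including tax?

Dresser $237.73: household furniture, buyer-exempt → 0% → $0.00
Floor lamp $141.62: household furniture, buyer-exempt → 0% → $0.00
Extension cord $14.27: all other tangible goods → 5.75% → $0.82
Pair of dumbbells (15 lb) $55.68: athletic equipment, buyer-exempt → 0% → $0.00
Subtotal = $449.30; tax = $0.82; total due = $450.12

$450.12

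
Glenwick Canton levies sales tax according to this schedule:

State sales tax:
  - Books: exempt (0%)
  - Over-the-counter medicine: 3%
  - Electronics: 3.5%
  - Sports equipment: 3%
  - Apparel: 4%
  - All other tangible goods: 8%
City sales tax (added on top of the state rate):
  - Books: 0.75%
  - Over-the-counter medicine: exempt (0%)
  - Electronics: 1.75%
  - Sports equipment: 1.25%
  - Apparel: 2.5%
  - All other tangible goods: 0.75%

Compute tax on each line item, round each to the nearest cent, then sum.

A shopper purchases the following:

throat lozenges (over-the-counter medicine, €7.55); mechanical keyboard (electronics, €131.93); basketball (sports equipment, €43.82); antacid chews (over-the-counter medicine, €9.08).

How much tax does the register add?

€9.29

Throat lozenges €7.55: over-the-counter medicine → 3% + 0% city = 3% → €0.23
Mechanical keyboard €131.93: electronics → 3.5% + 1.75% city = 5.25% → €6.93
Basketball €43.82: sports equipment → 3% + 1.25% city = 4.25% → €1.86
Antacid chews €9.08: over-the-counter medicine → 3% + 0% city = 3% → €0.27
Total tax = €0.23 + €6.93 + €1.86 + €0.27 = €9.29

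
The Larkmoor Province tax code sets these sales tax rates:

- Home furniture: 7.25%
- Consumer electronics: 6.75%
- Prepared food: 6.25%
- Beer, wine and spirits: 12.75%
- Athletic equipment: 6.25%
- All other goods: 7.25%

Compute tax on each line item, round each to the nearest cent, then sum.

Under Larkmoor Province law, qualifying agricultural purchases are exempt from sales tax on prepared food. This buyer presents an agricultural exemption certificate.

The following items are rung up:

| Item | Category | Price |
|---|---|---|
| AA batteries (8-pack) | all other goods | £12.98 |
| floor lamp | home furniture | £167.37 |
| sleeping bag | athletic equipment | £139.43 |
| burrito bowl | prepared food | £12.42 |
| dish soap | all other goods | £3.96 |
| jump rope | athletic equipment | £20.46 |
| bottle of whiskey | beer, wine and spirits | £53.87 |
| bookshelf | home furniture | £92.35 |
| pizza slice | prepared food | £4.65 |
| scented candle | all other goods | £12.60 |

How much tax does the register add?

AA batteries (8-pack) £12.98: all other goods → 7.25% → £0.94
Floor lamp £167.37: home furniture → 7.25% → £12.13
Sleeping bag £139.43: athletic equipment → 6.25% → £8.71
Burrito bowl £12.42: prepared food, buyer-exempt → 0% → £0.00
Dish soap £3.96: all other goods → 7.25% → £0.29
Jump rope £20.46: athletic equipment → 6.25% → £1.28
Bottle of whiskey £53.87: beer, wine and spirits → 12.75% → £6.87
Bookshelf £92.35: home furniture → 7.25% → £6.70
Pizza slice £4.65: prepared food, buyer-exempt → 0% → £0.00
Scented candle £12.60: all other goods → 7.25% → £0.91
Total tax = £0.94 + £12.13 + £8.71 + £0.29 + £1.28 + £6.87 + £6.70 + £0.91 = £37.83

£37.83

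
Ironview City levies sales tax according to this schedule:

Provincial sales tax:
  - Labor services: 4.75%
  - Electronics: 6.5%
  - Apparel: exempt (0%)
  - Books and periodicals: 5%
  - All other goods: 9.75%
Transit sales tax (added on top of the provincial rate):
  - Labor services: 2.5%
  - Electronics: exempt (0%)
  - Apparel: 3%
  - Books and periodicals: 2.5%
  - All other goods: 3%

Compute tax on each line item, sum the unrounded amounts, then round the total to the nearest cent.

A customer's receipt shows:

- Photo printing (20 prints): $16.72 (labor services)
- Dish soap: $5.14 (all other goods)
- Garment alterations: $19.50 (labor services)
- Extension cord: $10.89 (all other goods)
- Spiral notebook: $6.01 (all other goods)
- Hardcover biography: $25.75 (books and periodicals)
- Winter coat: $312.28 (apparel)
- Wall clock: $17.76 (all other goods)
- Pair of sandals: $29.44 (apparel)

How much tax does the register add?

Photo printing (20 prints) $16.72: labor services → 4.75% + 2.5% transit = 7.25% → $1.2122
Dish soap $5.14: all other goods → 9.75% + 3% transit = 12.75% → $0.65535
Garment alterations $19.50: labor services → 4.75% + 2.5% transit = 7.25% → $1.41375
Extension cord $10.89: all other goods → 9.75% + 3% transit = 12.75% → $1.388475
Spiral notebook $6.01: all other goods → 9.75% + 3% transit = 12.75% → $0.766275
Hardcover biography $25.75: books and periodicals → 5% + 2.5% transit = 7.5% → $1.93125
Winter coat $312.28: apparel → 0% + 3% transit = 3% → $9.3684
Wall clock $17.76: all other goods → 9.75% + 3% transit = 12.75% → $2.2644
Pair of sandals $29.44: apparel → 0% + 3% transit = 3% → $0.8832
Unrounded tax sum = $19.8833 → $19.88

$19.88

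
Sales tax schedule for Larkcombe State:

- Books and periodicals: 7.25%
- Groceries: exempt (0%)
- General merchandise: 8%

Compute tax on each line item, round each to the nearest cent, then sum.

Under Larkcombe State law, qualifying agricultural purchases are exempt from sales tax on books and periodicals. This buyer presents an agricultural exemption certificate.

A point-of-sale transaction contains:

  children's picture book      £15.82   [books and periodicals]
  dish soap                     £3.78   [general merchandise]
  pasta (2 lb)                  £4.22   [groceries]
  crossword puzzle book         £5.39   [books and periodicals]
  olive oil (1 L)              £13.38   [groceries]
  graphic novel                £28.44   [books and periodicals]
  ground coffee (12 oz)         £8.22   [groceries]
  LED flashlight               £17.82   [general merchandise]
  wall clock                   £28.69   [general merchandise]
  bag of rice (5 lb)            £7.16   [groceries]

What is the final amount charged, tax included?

£136.95

Children's picture book £15.82: books and periodicals, buyer-exempt → 0% → £0.00
Dish soap £3.78: general merchandise → 8% → £0.30
Pasta (2 lb) £4.22: groceries → 0% → £0.00
Crossword puzzle book £5.39: books and periodicals, buyer-exempt → 0% → £0.00
Olive oil (1 L) £13.38: groceries → 0% → £0.00
Graphic novel £28.44: books and periodicals, buyer-exempt → 0% → £0.00
Ground coffee (12 oz) £8.22: groceries → 0% → £0.00
LED flashlight £17.82: general merchandise → 8% → £1.43
Wall clock £28.69: general merchandise → 8% → £2.30
Bag of rice (5 lb) £7.16: groceries → 0% → £0.00
Subtotal = £132.92; tax = £4.03; total due = £136.95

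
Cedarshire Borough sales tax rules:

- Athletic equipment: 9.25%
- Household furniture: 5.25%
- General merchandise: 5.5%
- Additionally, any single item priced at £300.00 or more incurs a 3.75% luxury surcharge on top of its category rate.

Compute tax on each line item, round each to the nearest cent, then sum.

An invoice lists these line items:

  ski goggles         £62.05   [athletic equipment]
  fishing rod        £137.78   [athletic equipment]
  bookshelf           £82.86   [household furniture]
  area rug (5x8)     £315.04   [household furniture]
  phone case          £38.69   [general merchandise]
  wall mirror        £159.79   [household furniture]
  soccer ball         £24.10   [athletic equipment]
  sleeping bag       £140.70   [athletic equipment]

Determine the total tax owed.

Ski goggles £62.05: athletic equipment → 9.25% → £5.74
Fishing rod £137.78: athletic equipment → 9.25% → £12.74
Bookshelf £82.86: household furniture → 5.25% → £4.35
Area rug (5x8) £315.04: household furniture → 5.25% + 3.75% surcharge = 9% → £28.35
Phone case £38.69: general merchandise → 5.5% → £2.13
Wall mirror £159.79: household furniture → 5.25% → £8.39
Soccer ball £24.10: athletic equipment → 9.25% → £2.23
Sleeping bag £140.70: athletic equipment → 9.25% → £13.01
Total tax = £5.74 + £12.74 + £4.35 + £28.35 + £2.13 + £8.39 + £2.23 + £13.01 = £76.94

£76.94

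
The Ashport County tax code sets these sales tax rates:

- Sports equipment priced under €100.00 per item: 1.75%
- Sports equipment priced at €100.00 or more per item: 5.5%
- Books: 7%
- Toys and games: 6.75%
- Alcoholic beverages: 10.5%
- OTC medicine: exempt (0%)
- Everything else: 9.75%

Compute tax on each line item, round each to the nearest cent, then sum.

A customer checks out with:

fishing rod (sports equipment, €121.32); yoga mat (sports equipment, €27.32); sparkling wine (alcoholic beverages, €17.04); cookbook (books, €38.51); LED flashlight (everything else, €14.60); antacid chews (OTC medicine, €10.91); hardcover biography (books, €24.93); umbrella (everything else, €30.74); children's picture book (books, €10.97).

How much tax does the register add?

Fishing rod €121.32: sports equipment, €100.00 or more → 5.5% → €6.67
Yoga mat €27.32: sports equipment, under €100.00 → 1.75% → €0.48
Sparkling wine €17.04: alcoholic beverages → 10.5% → €1.79
Cookbook €38.51: books → 7% → €2.70
LED flashlight €14.60: everything else → 9.75% → €1.42
Antacid chews €10.91: OTC medicine → 0% → €0.00
Hardcover biography €24.93: books → 7% → €1.75
Umbrella €30.74: everything else → 9.75% → €3.00
Children's picture book €10.97: books → 7% → €0.77
Total tax = €6.67 + €0.48 + €1.79 + €2.70 + €1.42 + €1.75 + €3.00 + €0.77 = €18.58

€18.58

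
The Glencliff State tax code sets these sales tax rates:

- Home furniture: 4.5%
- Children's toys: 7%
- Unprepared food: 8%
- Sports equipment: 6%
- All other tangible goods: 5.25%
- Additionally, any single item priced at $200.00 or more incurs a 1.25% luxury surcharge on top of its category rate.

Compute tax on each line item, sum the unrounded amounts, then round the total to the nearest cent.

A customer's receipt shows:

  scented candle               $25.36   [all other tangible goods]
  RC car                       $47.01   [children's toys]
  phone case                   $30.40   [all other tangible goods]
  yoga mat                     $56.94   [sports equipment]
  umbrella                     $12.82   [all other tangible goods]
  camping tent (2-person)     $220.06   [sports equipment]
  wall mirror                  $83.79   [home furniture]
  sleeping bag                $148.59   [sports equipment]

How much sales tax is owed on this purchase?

$38.95

Scented candle $25.36: all other tangible goods → 5.25% → $1.3314
RC car $47.01: children's toys → 7% → $3.2907
Phone case $30.40: all other tangible goods → 5.25% → $1.596
Yoga mat $56.94: sports equipment → 6% → $3.4164
Umbrella $12.82: all other tangible goods → 5.25% → $0.67305
Camping tent (2-person) $220.06: sports equipment → 6% + 1.25% surcharge = 7.25% → $15.95435
Wall mirror $83.79: home furniture → 4.5% → $3.77055
Sleeping bag $148.59: sports equipment → 6% → $8.9154
Unrounded tax sum = $38.94785 → $38.95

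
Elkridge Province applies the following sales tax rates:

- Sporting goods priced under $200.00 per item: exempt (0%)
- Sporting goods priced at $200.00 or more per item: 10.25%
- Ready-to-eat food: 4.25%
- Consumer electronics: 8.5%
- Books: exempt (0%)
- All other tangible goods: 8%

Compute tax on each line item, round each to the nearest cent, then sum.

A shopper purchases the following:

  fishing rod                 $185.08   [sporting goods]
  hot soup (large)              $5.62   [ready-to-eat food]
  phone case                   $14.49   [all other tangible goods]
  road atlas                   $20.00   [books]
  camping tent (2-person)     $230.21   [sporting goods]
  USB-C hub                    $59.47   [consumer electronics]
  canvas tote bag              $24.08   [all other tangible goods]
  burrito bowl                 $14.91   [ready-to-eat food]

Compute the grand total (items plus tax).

Fishing rod $185.08: sporting goods, under $200.00 → 0% → $0.00
Hot soup (large) $5.62: ready-to-eat food → 4.25% → $0.24
Phone case $14.49: all other tangible goods → 8% → $1.16
Road atlas $20.00: books → 0% → $0.00
Camping tent (2-person) $230.21: sporting goods, $200.00 or more → 10.25% → $23.60
USB-C hub $59.47: consumer electronics → 8.5% → $5.05
Canvas tote bag $24.08: all other tangible goods → 8% → $1.93
Burrito bowl $14.91: ready-to-eat food → 4.25% → $0.63
Subtotal = $553.86; tax = $32.61; total due = $586.47

$586.47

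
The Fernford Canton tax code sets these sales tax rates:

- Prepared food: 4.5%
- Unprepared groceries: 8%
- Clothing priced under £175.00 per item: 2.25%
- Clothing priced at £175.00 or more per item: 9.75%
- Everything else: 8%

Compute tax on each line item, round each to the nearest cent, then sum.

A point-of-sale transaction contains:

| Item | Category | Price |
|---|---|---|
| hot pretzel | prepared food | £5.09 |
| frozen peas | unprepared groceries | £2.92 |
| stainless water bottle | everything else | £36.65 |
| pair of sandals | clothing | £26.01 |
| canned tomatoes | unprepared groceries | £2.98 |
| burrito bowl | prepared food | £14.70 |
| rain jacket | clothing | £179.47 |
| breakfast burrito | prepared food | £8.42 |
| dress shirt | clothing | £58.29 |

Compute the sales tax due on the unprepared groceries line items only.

Frozen peas £2.92: unprepared groceries → 8% → £0.23
Canned tomatoes £2.98: unprepared groceries → 8% → £0.24
Tax on unprepared groceries = £0.23 + £0.24 = £0.47

£0.47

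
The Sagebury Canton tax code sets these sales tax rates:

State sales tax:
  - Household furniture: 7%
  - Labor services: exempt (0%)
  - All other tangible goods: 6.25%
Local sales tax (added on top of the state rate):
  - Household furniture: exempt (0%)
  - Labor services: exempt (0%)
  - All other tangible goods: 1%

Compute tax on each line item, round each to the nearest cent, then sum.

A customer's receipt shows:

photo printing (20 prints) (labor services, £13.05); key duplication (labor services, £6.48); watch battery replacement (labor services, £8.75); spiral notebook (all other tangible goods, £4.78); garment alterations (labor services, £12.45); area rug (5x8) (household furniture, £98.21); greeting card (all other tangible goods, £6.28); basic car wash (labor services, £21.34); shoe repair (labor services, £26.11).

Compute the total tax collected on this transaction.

£7.68

Photo printing (20 prints) £13.05: labor services → 0% + 0% local = 0% → £0.00
Key duplication £6.48: labor services → 0% + 0% local = 0% → £0.00
Watch battery replacement £8.75: labor services → 0% + 0% local = 0% → £0.00
Spiral notebook £4.78: all other tangible goods → 6.25% + 1% local = 7.25% → £0.35
Garment alterations £12.45: labor services → 0% + 0% local = 0% → £0.00
Area rug (5x8) £98.21: household furniture → 7% + 0% local = 7% → £6.87
Greeting card £6.28: all other tangible goods → 6.25% + 1% local = 7.25% → £0.46
Basic car wash £21.34: labor services → 0% + 0% local = 0% → £0.00
Shoe repair £26.11: labor services → 0% + 0% local = 0% → £0.00
Total tax = £0.35 + £6.87 + £0.46 = £7.68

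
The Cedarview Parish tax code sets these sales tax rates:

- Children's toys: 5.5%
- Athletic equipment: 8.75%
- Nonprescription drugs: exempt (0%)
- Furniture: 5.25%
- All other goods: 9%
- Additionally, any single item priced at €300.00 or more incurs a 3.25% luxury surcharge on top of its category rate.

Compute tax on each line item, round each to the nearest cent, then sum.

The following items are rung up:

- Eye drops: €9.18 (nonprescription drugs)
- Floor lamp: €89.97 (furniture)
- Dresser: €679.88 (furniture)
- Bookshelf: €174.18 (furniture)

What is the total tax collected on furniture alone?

Floor lamp €89.97: furniture → 5.25% → €4.72
Dresser €679.88: furniture → 5.25% + 3.25% surcharge = 8.5% → €57.79
Bookshelf €174.18: furniture → 5.25% → €9.14
Tax on furniture = €4.72 + €57.79 + €9.14 = €71.65

€71.65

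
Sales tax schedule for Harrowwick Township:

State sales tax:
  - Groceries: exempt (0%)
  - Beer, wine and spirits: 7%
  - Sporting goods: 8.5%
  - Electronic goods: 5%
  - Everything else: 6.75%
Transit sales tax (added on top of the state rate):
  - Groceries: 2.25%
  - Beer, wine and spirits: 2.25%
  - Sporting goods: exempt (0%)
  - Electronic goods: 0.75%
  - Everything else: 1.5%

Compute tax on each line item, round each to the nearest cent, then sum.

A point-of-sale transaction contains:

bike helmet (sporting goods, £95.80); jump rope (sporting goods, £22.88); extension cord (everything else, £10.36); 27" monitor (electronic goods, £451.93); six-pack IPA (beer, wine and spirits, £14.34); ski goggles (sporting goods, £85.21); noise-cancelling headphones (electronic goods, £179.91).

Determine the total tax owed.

Bike helmet £95.80: sporting goods → 8.5% + 0% transit = 8.5% → £8.14
Jump rope £22.88: sporting goods → 8.5% + 0% transit = 8.5% → £1.94
Extension cord £10.36: everything else → 6.75% + 1.5% transit = 8.25% → £0.85
27" monitor £451.93: electronic goods → 5% + 0.75% transit = 5.75% → £25.99
Six-pack IPA £14.34: beer, wine and spirits → 7% + 2.25% transit = 9.25% → £1.33
Ski goggles £85.21: sporting goods → 8.5% + 0% transit = 8.5% → £7.24
Noise-cancelling headphones £179.91: electronic goods → 5% + 0.75% transit = 5.75% → £10.34
Total tax = £8.14 + £1.94 + £0.85 + £25.99 + £1.33 + £7.24 + £10.34 = £55.83

£55.83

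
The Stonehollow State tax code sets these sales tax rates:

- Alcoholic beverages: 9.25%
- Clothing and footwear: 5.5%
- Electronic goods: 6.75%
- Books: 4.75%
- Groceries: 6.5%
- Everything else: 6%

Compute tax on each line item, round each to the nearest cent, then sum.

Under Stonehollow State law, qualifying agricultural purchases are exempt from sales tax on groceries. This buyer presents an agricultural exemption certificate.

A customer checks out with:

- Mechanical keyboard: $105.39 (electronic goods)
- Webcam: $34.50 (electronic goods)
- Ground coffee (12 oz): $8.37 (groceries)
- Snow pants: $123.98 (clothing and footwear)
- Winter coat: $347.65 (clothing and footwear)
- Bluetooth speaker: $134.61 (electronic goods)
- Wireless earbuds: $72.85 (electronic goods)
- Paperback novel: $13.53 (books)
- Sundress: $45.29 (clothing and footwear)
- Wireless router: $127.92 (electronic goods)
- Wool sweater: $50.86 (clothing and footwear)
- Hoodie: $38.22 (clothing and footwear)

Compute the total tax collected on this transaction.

Mechanical keyboard $105.39: electronic goods → 6.75% → $7.11
Webcam $34.50: electronic goods → 6.75% → $2.33
Ground coffee (12 oz) $8.37: groceries, buyer-exempt → 0% → $0.00
Snow pants $123.98: clothing and footwear → 5.5% → $6.82
Winter coat $347.65: clothing and footwear → 5.5% → $19.12
Bluetooth speaker $134.61: electronic goods → 6.75% → $9.09
Wireless earbuds $72.85: electronic goods → 6.75% → $4.92
Paperback novel $13.53: books → 4.75% → $0.64
Sundress $45.29: clothing and footwear → 5.5% → $2.49
Wireless router $127.92: electronic goods → 6.75% → $8.63
Wool sweater $50.86: clothing and footwear → 5.5% → $2.80
Hoodie $38.22: clothing and footwear → 5.5% → $2.10
Total tax = $7.11 + $2.33 + $6.82 + $19.12 + $9.09 + $4.92 + $0.64 + $2.49 + $8.63 + $2.80 + $2.10 = $66.05

$66.05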